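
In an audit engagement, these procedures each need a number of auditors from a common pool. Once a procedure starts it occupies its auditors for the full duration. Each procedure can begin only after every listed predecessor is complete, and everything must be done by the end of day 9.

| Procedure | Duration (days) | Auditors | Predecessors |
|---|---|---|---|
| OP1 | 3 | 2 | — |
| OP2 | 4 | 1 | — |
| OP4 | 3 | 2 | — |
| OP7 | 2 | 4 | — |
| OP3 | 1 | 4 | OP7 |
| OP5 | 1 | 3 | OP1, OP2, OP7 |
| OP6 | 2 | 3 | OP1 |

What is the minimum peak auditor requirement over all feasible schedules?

Early-start (OP1@1, OP2@1, OP4@1, OP7@1, OP3@3, OP5@5, OP6@4) gives peak 9: d1:9  d2:9  d3:9  d4:4  d5:6  d6:0  d7:0  d8:0  d9:0.
Shift OP7→4, OP3→6, OP5→7, OP6→8.
Schedule OP1@1, OP2@1, OP4@1, OP7@4, OP3@6, OP5@7, OP6@8: d1:5  d2:5  d3:5  d4:5  d5:4  d6:4  d7:3  d8:3  d9:3 — peak 5.
Total auditor-days = 37 over 9 days ⇒ peak ≥ ⌈37/9⌉ = 5, so 5 is optimal.

5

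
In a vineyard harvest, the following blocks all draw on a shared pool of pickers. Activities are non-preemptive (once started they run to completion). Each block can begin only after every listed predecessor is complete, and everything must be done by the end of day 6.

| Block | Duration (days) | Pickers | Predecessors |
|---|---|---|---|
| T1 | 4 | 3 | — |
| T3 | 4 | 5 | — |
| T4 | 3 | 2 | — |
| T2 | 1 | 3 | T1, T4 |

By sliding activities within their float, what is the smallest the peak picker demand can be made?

Schedule T1@1, T3@1, T4@1, T2@5: d1:10  d2:10  d3:10  d4:8  d5:3  d6:0 — peak 10.
No arrangement of the 24 feasible schedules does better.

10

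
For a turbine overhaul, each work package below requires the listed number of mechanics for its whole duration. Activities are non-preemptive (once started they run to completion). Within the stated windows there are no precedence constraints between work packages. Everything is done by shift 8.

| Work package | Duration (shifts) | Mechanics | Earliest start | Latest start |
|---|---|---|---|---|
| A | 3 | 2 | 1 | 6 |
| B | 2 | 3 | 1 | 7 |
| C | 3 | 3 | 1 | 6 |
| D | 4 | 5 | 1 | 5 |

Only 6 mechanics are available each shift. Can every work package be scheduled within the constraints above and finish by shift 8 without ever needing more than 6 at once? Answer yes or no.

The minimum achievable peak is 7; 6 < 7, so no feasible schedule stays within the cap.

no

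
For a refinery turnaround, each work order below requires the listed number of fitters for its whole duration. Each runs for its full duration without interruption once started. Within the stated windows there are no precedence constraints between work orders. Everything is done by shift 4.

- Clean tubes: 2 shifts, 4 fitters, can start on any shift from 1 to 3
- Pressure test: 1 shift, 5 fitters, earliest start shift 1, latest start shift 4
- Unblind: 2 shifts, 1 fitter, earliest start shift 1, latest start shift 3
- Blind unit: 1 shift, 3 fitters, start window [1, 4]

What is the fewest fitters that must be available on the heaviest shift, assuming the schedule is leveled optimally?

Early-start (Clean tubes@1, Pressure test@1, Unblind@1, Blind unit@1) gives peak 13: s1:13  s2:5  s3:0  s4:0.
Shift Pressure test→3, Blind unit→4.
Schedule Clean tubes@1, Pressure test@3, Unblind@1, Blind unit@4: s1:5  s2:5  s3:5  s4:3 — peak 5.
Total fitter-shifts = 18 over 4 shifts ⇒ peak ≥ ⌈18/4⌉ = 5, so 5 is optimal.

5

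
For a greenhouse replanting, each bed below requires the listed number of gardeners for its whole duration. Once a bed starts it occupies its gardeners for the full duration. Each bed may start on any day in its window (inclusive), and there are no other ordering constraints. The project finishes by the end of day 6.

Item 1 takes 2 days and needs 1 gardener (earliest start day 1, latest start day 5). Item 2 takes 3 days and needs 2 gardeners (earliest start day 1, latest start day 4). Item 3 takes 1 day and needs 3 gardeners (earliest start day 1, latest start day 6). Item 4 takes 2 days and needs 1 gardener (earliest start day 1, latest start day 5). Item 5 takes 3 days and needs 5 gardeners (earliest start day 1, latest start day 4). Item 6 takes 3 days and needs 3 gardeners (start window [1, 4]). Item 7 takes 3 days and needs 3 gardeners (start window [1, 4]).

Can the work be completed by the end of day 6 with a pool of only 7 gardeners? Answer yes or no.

no

Total gardener-days = 46; over 6 days the average is 46/6 > 7, so some day must exceed 7.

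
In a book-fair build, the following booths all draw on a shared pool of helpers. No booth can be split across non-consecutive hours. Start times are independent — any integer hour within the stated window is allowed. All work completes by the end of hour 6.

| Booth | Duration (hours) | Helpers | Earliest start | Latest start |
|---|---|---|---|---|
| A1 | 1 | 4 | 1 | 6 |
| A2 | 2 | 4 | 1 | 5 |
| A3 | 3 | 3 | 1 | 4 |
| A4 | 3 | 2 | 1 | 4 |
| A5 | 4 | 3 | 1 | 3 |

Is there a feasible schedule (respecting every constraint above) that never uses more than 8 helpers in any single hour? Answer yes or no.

yes

Schedule A1@1, A2@1, A3@2, A4@3, A5@3: h1:8  h2:7  h3:8  h4:8  h5:5  h6:3 — peak 8 ≤ 8.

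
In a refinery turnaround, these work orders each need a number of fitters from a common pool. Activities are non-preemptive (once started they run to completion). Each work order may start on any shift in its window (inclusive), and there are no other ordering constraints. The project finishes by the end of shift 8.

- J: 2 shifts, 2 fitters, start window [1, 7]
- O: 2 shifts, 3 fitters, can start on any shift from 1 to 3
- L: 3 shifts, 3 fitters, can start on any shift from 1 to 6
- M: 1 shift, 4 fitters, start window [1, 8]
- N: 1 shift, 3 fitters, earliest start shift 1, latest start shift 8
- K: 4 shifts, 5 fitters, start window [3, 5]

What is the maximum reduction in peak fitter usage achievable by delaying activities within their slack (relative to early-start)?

8

Early-start peak: s1:15  s2:8  s3:8  s4:5  s5:5  s6:5  s7:0  s8:0 ⇒ 15.
Leveled (J@3, O@1, L@1, M@8, N@8, K@4): s1:6  s2:6  s3:5  s4:7  s5:5  s6:5  s7:5  s8:7 ⇒ 7.
Reduction 15 − 7 = 8.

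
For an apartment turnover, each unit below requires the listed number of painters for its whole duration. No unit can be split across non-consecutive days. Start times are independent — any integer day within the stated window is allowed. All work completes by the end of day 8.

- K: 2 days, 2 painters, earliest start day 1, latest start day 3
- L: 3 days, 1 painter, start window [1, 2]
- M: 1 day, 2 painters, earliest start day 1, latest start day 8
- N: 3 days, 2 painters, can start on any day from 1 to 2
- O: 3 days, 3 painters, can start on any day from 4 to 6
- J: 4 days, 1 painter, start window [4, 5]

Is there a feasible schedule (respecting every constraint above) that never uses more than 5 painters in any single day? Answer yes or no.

yes

Schedule K@1, L@1, M@1, N@2, O@4, J@5: d1:5  d2:5  d3:3  d4:5  d5:4  d6:4  d7:1  d8:1 — peak 5 ≤ 5.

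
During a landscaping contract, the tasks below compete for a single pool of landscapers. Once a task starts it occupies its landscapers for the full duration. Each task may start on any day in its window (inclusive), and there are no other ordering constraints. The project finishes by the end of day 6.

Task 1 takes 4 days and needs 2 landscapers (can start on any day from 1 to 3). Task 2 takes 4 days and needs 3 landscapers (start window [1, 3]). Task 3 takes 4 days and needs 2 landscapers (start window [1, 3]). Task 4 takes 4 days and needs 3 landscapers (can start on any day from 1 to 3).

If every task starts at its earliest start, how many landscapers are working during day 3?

10

At early start, day 3 has: Task 1, Task 2, Task 3, Task 4.
Demand: 2 + 3 + 2 + 3 = 10.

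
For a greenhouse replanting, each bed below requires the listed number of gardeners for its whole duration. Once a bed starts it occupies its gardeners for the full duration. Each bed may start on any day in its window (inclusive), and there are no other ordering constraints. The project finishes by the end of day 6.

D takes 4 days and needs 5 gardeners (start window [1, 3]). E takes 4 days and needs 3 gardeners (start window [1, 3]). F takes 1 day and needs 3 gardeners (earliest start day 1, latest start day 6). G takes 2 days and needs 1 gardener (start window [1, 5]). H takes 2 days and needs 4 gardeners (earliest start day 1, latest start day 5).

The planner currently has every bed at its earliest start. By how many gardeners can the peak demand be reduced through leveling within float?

8

Early-start peak: d1:16  d2:13  d3:8  d4:8  d5:0  d6:0 ⇒ 16.
Leveled (D@1, E@1, F@5, G@5, H@5): d1:8  d2:8  d3:8  d4:8  d5:8  d6:5 ⇒ 8.
Reduction 16 − 8 = 8.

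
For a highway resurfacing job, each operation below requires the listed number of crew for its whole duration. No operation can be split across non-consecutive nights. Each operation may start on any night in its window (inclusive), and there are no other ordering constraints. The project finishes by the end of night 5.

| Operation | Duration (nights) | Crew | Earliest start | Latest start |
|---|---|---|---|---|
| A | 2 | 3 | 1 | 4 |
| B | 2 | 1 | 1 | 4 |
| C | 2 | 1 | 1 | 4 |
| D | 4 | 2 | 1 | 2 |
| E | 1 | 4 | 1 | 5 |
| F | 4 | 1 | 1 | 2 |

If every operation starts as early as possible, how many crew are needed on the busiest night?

Early-start schedule: A@1, B@1, C@1, D@1, E@1, F@1.
Load per night: night 1: 12, night 2: 8, night 3: 3, night 4: 3, night 5: 0.
Peak is 12.

12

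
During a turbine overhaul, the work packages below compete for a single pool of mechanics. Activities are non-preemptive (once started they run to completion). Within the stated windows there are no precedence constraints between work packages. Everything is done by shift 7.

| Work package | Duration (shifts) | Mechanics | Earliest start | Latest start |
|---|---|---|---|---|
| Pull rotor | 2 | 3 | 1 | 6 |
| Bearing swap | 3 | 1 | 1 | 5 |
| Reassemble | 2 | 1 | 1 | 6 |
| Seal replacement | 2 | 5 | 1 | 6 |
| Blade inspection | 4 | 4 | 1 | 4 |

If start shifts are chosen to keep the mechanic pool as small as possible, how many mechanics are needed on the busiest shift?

7

Early-start (Pull rotor@1, Bearing swap@1, Reassemble@1, Seal replacement@1, Blade inspection@1) gives peak 14: s1:14  s2:14  s3:5  s4:4  s5:0  s6:0  s7:0.
Shift Bearing swap→3, Reassemble→3, Seal replacement→5.
Schedule Pull rotor@1, Bearing swap@3, Reassemble@3, Seal replacement@5, Blade inspection@1: s1:7  s2:7  s3:6  s4:6  s5:6  s6:5  s7:0 — peak 7.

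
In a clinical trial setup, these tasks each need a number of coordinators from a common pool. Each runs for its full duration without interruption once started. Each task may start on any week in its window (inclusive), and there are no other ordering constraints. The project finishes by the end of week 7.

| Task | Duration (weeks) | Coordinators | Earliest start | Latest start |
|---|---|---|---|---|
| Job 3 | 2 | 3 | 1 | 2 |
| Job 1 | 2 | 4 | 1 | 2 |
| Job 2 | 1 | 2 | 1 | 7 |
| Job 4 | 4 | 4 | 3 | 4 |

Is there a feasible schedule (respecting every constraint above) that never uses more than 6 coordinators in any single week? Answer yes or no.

no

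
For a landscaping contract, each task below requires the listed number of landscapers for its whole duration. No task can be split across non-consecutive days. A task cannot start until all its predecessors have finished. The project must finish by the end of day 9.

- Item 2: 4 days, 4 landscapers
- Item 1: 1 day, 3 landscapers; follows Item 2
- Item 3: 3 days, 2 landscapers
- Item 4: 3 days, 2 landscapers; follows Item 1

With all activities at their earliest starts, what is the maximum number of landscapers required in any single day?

Early-start schedule: Item 2@1, Item 1@5, Item 3@1, Item 4@6.
Load per day: day 1: 6, day 2: 6, day 3: 6, day 4: 4, day 5: 3, day 6: 2, day 7: 2, day 8: 2, day 9: 0.
Peak is 6.

6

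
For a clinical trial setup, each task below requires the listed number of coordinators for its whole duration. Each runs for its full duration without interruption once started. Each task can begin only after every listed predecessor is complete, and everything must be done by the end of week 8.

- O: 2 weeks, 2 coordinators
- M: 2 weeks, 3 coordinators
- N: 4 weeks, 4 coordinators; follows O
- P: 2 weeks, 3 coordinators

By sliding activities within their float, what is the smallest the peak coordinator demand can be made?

Early-start (O@1, M@1, N@3, P@1) gives peak 8: w1:8  w2:8  w3:4  w4:4  w5:4  w6:4  w7:0  w8:0.
Shift P→7.
Schedule O@1, M@1, N@3, P@7: w1:5  w2:5  w3:4  w4:4  w5:4  w6:4  w7:3  w8:3 — peak 5.

5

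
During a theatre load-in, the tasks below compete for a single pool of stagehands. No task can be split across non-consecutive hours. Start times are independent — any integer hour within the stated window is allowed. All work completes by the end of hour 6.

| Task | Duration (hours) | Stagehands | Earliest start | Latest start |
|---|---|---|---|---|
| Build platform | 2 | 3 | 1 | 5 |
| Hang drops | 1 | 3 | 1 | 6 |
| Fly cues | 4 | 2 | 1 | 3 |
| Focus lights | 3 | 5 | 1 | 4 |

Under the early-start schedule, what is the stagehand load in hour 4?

2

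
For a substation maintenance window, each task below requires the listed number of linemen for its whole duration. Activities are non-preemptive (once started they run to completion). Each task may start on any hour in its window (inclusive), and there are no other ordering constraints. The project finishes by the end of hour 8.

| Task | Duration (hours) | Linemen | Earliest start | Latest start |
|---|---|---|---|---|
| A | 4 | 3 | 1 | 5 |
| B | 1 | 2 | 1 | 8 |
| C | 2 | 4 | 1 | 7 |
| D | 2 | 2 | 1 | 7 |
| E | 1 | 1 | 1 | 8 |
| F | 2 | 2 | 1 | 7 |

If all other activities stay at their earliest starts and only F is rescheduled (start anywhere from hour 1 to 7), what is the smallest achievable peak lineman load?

F@1: h1:14  h2:11  h3:3  h4:3  h5:0  h6:0  h7:0  h8:0 → peak 14
F@2: h1:12  h2:11  h3:5  h4:3  h5:0  h6:0  h7:0  h8:0 → peak 12
F@3: h1:12  h2:9  h3:5  h4:5  h5:0  h6:0  h7:0  h8:0 → peak 12
F@4: h1:12  h2:9  h3:3  h4:5  h5:2  h6:0  h7:0  h8:0 → peak 12
F@5: h1:12  h2:9  h3:3  h4:3  h5:2  h6:2  h7:0  h8:0 → peak 12
F@6: h1:12  h2:9  h3:3  h4:3  h5:0  h6:2  h7:2  h8:0 → peak 12
F@7: h1:12  h2:9  h3:3  h4:3  h5:0  h6:0  h7:2  h8:2 → peak 12
Best is F@2, peak 12.

12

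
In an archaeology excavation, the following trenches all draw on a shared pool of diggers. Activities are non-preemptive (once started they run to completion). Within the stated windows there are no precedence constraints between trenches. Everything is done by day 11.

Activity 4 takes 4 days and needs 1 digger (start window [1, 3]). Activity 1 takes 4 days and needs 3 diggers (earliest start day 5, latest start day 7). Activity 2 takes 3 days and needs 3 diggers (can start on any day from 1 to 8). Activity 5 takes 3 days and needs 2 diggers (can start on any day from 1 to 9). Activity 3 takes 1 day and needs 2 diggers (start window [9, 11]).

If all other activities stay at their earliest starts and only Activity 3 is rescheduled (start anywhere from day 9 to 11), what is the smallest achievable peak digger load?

6

Activity 3@9: d1:6  d2:6  d3:6  d4:1  d5:3  d6:3  d7:3  d8:3  d9:2  d10:0  d11:0 → peak 6
Activity 3@10: d1:6  d2:6  d3:6  d4:1  d5:3  d6:3  d7:3  d8:3  d9:0  d10:2  d11:0 → peak 6
Activity 3@11: d1:6  d2:6  d3:6  d4:1  d5:3  d6:3  d7:3  d8:3  d9:0  d10:0  d11:2 → peak 6
Best is Activity 3@9, peak 6.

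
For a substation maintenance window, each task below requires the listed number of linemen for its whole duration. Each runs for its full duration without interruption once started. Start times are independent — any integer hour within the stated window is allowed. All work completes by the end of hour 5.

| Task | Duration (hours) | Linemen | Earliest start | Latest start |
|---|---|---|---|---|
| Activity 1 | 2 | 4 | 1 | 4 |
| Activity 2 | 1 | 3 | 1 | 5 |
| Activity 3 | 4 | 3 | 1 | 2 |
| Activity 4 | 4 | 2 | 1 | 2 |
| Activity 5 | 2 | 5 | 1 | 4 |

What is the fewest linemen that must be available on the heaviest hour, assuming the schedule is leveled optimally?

10

Early-start (Activity 1@1, Activity 2@1, Activity 3@1, Activity 4@1, Activity 5@1) gives peak 17: h1:17  h2:14  h3:5  h4:5  h5:0.
Shift Activity 4→2, Activity 5→3.
Schedule Activity 1@1, Activity 2@1, Activity 3@1, Activity 4@2, Activity 5@3: h1:10  h2:9  h3:10  h4:10  h5:2 — peak 10.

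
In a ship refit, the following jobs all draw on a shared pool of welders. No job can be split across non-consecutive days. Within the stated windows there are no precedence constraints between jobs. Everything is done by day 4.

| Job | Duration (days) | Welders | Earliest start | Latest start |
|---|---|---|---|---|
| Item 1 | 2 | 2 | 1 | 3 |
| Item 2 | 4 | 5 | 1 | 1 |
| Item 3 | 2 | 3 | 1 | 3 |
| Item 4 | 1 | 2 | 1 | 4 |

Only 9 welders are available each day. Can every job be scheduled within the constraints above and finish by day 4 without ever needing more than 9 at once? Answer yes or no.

Schedule Item 1@1, Item 2@1, Item 3@3, Item 4@1: d1:9  d2:7  d3:8  d4:8 — peak 9 ≤ 9.

yes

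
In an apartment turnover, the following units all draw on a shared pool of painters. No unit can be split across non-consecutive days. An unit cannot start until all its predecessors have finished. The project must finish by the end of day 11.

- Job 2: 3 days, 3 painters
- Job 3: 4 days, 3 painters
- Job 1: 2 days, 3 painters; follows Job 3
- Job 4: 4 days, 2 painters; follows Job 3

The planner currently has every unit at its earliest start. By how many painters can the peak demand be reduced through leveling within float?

Early-start peak: d1:6  d2:6  d3:6  d4:3  d5:5  d6:5  d7:2  d8:2  d9:0  d10:0  d11:0 ⇒ 6.
Leveled (Job 2@1, Job 3@4, Job 1@8, Job 4@8): d1:3  d2:3  d3:3  d4:3  d5:3  d6:3  d7:3  d8:5  d9:5  d10:2  d11:2 ⇒ 5.
Reduction 6 − 5 = 1.

1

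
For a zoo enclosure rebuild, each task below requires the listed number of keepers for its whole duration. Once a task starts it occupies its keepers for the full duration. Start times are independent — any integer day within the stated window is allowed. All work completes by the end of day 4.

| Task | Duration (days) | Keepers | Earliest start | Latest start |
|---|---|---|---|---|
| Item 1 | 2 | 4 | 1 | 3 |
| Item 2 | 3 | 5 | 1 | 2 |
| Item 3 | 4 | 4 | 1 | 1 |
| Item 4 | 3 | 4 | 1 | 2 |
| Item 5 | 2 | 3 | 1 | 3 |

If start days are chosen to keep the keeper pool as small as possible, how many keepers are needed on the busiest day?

Early-start (Item 1@1, Item 2@1, Item 3@1, Item 4@1, Item 5@1) gives peak 20: d1:20  d2:20  d3:13  d4:4.
Shift Item 5→3.
Schedule Item 1@1, Item 2@1, Item 3@1, Item 4@1, Item 5@3: d1:17  d2:17  d3:16  d4:7 — peak 17.

17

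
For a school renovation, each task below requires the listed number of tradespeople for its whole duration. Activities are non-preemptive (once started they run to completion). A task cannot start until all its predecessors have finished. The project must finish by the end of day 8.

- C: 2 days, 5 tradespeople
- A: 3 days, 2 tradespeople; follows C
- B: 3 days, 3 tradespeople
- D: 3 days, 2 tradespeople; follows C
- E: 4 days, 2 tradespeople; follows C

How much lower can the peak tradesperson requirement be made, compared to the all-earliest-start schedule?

3

Early-start peak: d1:8  d2:8  d3:9  d4:6  d5:6  d6:2  d7:0  d8:0 ⇒ 9.
Leveled (C@1, A@3, B@6, D@3, E@3): d1:5  d2:5  d3:6  d4:6  d5:6  d6:5  d7:3  d8:3 ⇒ 6.
Reduction 9 − 6 = 3.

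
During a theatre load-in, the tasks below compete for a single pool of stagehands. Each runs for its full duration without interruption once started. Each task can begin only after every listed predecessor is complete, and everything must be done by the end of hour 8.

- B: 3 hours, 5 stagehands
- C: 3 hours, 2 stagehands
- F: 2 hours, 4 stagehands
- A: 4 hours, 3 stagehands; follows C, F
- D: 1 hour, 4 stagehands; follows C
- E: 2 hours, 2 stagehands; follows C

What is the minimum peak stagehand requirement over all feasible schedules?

8

Early-start (B@1, C@1, F@1, A@4, D@4, E@4) gives peak 11: h1:11  h2:11  h3:7  h4:9  h5:5  h6:3  h7:3  h8:0.
Shift B→3, D→6, E→7.
Schedule B@3, C@1, F@1, A@4, D@6, E@7: h1:6  h2:6  h3:7  h4:8  h5:8  h6:7  h7:5  h8:2 — peak 8.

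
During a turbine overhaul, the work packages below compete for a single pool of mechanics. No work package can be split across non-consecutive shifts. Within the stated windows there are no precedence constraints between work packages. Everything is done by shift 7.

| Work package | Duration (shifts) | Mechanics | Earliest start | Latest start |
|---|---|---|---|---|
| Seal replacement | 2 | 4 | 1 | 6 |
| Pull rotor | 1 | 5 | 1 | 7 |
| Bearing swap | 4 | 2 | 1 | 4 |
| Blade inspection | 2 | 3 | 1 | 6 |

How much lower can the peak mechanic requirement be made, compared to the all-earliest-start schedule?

9

Early-start peak: s1:14  s2:9  s3:2  s4:2  s5:0  s6:0  s7:0 ⇒ 14.
Leveled (Seal replacement@1, Pull rotor@3, Bearing swap@4, Blade inspection@4): s1:4  s2:4  s3:5  s4:5  s5:5  s6:2  s7:2 ⇒ 5.
Reduction 14 − 5 = 9.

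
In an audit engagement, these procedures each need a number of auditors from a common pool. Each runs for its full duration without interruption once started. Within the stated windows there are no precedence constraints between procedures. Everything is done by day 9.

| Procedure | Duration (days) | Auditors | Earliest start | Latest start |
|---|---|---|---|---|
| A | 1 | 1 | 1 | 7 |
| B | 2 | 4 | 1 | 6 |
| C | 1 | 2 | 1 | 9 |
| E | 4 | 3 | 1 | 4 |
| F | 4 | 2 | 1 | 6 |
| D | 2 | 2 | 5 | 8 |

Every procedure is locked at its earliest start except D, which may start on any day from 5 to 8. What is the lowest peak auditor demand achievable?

12

D@5: d1:12  d2:9  d3:5  d4:5  d5:2  d6:2  d7:0  d8:0  d9:0 → peak 12
D@6: d1:12  d2:9  d3:5  d4:5  d5:0  d6:2  d7:2  d8:0  d9:0 → peak 12
D@7: d1:12  d2:9  d3:5  d4:5  d5:0  d6:0  d7:2  d8:2  d9:0 → peak 12
D@8: d1:12  d2:9  d3:5  d4:5  d5:0  d6:0  d7:0  d8:2  d9:2 → peak 12
Best is D@5, peak 12.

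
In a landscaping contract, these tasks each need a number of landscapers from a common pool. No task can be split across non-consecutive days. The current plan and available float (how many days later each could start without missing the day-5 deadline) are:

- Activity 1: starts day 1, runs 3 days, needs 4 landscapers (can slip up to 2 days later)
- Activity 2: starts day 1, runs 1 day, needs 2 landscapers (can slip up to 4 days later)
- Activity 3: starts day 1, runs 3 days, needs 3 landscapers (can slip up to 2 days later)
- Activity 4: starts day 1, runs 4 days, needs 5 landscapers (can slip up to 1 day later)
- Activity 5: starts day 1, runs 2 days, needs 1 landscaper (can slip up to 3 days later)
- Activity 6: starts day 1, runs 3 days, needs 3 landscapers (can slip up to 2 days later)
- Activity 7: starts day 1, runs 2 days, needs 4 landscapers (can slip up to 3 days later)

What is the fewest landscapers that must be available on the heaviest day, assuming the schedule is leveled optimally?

15

Early-start (Activity 1@1, Activity 2@1, Activity 3@1, Activity 4@1, Activity 5@1, Activity 6@1, Activity 7@1) gives peak 22: d1:22  d2:20  d3:15  d4:5  d5:0.
Shift Activity 6→3, Activity 7→4.
Schedule Activity 1@1, Activity 2@1, Activity 3@1, Activity 4@1, Activity 5@1, Activity 6@3, Activity 7@4: d1:15  d2:13  d3:15  d4:12  d5:7 — peak 15.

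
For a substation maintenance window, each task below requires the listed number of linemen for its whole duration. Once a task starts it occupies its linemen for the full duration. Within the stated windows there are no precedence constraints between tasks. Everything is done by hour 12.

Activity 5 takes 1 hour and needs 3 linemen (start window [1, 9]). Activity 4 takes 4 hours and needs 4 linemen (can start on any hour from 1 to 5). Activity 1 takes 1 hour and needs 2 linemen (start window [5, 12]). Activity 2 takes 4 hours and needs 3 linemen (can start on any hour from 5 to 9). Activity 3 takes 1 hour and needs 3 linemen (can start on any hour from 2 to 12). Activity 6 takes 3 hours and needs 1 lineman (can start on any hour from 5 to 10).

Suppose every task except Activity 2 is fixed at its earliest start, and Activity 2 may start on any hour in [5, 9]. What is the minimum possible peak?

Activity 2@5: h1:7  h2:7  h3:4  h4:4  h5:6  h6:4  h7:4  h8:3  h9:0  h10:0  h11:0  h12:0 → peak 7
Activity 2@6: h1:7  h2:7  h3:4  h4:4  h5:3  h6:4  h7:4  h8:3  h9:3  h10:0  h11:0  h12:0 → peak 7
Activity 2@7: h1:7  h2:7  h3:4  h4:4  h5:3  h6:1  h7:4  h8:3  h9:3  h10:3  h11:0  h12:0 → peak 7
Activity 2@8: h1:7  h2:7  h3:4  h4:4  h5:3  h6:1  h7:1  h8:3  h9:3  h10:3  h11:3  h12:0 → peak 7
Activity 2@9: h1:7  h2:7  h3:4  h4:4  h5:3  h6:1  h7:1  h8:0  h9:3  h10:3  h11:3  h12:3 → peak 7
Best is Activity 2@5, peak 7.

7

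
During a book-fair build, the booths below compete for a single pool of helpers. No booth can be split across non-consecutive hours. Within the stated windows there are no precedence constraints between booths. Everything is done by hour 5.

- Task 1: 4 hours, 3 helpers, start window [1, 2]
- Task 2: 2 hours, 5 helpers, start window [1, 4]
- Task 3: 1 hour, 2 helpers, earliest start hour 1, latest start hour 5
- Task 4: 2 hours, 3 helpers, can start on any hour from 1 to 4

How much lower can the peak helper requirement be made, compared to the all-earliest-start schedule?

5

Early-start peak: h1:13  h2:11  h3:3  h4:3  h5:0 ⇒ 13.
Leveled (Task 1@1, Task 2@1, Task 3@3, Task 4@3): h1:8  h2:8  h3:8  h4:6  h5:0 ⇒ 8.
Reduction 13 − 8 = 5.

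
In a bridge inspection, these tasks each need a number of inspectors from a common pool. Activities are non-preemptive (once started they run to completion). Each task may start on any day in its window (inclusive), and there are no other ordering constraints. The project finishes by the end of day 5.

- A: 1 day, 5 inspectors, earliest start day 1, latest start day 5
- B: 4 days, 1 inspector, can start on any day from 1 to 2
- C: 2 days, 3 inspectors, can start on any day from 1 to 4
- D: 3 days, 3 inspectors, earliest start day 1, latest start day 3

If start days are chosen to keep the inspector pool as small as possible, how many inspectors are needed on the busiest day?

Early-start (A@1, B@1, C@1, D@1) gives peak 12: d1:12  d2:7  d3:4  d4:1  d5:0.
Shift C→2, D→2.
Schedule A@1, B@1, C@2, D@2: d1:6  d2:7  d3:7  d4:4  d5:0 — peak 7.

7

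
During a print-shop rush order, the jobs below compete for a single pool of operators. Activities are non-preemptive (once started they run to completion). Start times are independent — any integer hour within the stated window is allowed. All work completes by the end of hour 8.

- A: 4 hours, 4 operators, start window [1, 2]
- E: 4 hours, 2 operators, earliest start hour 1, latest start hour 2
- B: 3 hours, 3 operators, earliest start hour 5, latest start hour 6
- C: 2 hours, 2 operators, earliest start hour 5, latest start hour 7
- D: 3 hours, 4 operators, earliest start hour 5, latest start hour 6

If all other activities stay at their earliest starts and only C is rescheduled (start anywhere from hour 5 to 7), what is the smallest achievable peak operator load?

9

C@5: h1:6  h2:6  h3:6  h4:6  h5:9  h6:9  h7:7  h8:0 → peak 9
C@6: h1:6  h2:6  h3:6  h4:6  h5:7  h6:9  h7:9  h8:0 → peak 9
C@7: h1:6  h2:6  h3:6  h4:6  h5:7  h6:7  h7:9  h8:2 → peak 9
Best is C@5, peak 9.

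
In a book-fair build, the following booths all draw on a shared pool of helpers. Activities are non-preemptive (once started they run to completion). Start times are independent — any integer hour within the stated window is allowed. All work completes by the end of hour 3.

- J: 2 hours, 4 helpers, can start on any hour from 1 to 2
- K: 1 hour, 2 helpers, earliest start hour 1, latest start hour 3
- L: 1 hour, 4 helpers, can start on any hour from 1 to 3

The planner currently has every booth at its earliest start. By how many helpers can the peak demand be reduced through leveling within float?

Early-start peak: h1:10  h2:4  h3:0 ⇒ 10.
Leveled (J@1, K@1, L@3): h1:6  h2:4  h3:4 ⇒ 6.
Reduction 10 − 6 = 4.

4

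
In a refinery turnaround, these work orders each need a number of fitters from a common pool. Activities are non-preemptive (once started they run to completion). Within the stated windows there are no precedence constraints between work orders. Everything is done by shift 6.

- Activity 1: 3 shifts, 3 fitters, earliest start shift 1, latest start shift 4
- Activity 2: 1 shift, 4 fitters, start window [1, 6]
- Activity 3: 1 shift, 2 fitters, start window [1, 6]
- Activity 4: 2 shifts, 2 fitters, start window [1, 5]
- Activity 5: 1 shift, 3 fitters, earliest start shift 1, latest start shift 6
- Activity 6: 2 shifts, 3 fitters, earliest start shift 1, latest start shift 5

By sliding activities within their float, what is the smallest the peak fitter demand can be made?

6

Early-start (Activity 1@1, Activity 2@1, Activity 3@1, Activity 4@1, Activity 5@1, Activity 6@1) gives peak 17: s1:17  s2:8  s3:3  s4:0  s5:0  s6:0.
Shift Activity 2→4, Activity 4→2, Activity 5→5, Activity 6→5.
Schedule Activity 1@1, Activity 2@4, Activity 3@1, Activity 4@2, Activity 5@5, Activity 6@5: s1:5  s2:5  s3:5  s4:4  s5:6  s6:3 — peak 6.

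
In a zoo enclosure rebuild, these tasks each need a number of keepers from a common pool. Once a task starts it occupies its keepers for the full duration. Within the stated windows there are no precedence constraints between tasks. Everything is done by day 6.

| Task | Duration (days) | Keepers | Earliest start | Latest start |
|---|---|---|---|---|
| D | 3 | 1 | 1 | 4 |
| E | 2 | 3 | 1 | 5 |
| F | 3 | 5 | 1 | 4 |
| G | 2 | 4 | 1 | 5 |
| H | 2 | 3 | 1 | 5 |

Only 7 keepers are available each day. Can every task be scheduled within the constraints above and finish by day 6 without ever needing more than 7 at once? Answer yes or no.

no

The minimum achievable peak is 8; 7 < 8, so no feasible schedule stays within the cap.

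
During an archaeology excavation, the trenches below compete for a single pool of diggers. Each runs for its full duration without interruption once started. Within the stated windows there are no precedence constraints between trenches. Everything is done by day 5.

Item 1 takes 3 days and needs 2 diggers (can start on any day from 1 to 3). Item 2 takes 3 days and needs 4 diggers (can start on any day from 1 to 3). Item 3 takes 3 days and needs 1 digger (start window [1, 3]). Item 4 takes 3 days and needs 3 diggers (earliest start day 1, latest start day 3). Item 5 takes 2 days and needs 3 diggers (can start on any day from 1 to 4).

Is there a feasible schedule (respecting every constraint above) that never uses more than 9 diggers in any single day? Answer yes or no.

no

The minimum achievable peak is 10; 9 < 10, so no feasible schedule stays within the cap.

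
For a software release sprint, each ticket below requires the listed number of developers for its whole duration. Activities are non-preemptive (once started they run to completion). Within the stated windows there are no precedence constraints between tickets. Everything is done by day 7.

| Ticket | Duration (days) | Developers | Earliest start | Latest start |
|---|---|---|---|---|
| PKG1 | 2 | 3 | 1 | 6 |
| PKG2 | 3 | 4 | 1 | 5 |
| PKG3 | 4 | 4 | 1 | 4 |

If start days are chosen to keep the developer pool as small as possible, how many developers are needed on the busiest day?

Early-start (PKG1@1, PKG2@1, PKG3@1) gives peak 11: d1:11  d2:11  d3:8  d4:4  d5:0  d6:0  d7:0.
Shift PKG3→4.
Schedule PKG1@1, PKG2@1, PKG3@4: d1:7  d2:7  d3:4  d4:4  d5:4  d6:4  d7:4 — peak 7.

7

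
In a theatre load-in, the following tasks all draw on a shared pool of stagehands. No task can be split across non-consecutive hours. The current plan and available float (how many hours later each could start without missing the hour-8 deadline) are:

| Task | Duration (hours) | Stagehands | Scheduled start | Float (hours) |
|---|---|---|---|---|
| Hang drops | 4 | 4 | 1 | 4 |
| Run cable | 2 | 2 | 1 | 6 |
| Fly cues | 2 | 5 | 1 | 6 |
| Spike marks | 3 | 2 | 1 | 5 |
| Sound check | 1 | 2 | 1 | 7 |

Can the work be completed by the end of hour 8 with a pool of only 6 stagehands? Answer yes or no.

yes

Schedule Hang drops@1, Run cable@1, Fly cues@6, Spike marks@3, Sound check@5: h1:6  h2:6  h3:6  h4:6  h5:4  h6:5  h7:5  h8:0 — peak 6 ≤ 6.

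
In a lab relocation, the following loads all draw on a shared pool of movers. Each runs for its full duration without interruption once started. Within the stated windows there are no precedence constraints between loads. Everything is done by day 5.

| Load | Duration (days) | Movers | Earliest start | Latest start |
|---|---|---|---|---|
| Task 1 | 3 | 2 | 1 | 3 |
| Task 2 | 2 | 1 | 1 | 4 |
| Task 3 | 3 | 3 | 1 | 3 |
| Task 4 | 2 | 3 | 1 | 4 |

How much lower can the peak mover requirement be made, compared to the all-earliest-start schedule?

Early-start peak: d1:9  d2:9  d3:5  d4:0  d5:0 ⇒ 9.
Leveled (Task 1@1, Task 2@4, Task 3@1, Task 4@4): d1:5  d2:5  d3:5  d4:4  d5:4 ⇒ 5.
Reduction 9 − 5 = 4.

4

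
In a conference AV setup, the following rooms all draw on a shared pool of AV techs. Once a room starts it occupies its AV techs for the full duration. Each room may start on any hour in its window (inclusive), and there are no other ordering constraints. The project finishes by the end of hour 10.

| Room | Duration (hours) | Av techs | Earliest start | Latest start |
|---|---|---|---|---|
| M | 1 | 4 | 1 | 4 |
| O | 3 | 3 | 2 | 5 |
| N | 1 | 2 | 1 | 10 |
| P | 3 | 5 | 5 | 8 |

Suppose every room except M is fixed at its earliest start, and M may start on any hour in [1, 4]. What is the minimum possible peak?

M@1: h1:6  h2:3  h3:3  h4:3  h5:5  h6:5  h7:5  h8:0  h9:0  h10:0 → peak 6
M@2: h1:2  h2:7  h3:3  h4:3  h5:5  h6:5  h7:5  h8:0  h9:0  h10:0 → peak 7
M@3: h1:2  h2:3  h3:7  h4:3  h5:5  h6:5  h7:5  h8:0  h9:0  h10:0 → peak 7
M@4: h1:2  h2:3  h3:3  h4:7  h5:5  h6:5  h7:5  h8:0  h9:0  h10:0 → peak 7
Best is M@1, peak 6.

6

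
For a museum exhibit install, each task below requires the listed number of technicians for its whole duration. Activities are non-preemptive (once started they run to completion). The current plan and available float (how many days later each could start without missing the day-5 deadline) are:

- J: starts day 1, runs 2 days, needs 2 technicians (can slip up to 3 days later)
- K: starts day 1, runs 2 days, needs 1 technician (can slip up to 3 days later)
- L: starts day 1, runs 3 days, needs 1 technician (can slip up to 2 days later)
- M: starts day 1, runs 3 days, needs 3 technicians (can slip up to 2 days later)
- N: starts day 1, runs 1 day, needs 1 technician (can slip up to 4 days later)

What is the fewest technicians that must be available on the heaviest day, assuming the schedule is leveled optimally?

Early-start (J@1, K@1, L@1, M@1, N@1) gives peak 8: d1:8  d2:7  d3:4  d4:0  d5:0.
Shift M→3, N→4.
Schedule J@1, K@1, L@1, M@3, N@4: d1:4  d2:4  d3:4  d4:4  d5:3 — peak 4.
Total technician-days = 19 over 5 days ⇒ peak ≥ ⌈19/5⌉ = 4, so 4 is optimal.

4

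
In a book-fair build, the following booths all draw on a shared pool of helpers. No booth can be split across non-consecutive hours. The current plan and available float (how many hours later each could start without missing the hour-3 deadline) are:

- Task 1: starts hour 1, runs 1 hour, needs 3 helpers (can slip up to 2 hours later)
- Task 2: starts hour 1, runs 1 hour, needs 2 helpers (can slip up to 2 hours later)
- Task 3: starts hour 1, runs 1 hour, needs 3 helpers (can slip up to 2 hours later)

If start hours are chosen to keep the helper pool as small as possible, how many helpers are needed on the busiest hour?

3

Early-start (Task 1@1, Task 2@1, Task 3@1) gives peak 8: h1:8  h2:0  h3:0.
Shift Task 2→2, Task 3→3.
Schedule Task 1@1, Task 2@2, Task 3@3: h1:3  h2:2  h3:3 — peak 3.
Total helper-hours = 8 over 3 hours ⇒ peak ≥ ⌈8/3⌉ = 3, so 3 is optimal.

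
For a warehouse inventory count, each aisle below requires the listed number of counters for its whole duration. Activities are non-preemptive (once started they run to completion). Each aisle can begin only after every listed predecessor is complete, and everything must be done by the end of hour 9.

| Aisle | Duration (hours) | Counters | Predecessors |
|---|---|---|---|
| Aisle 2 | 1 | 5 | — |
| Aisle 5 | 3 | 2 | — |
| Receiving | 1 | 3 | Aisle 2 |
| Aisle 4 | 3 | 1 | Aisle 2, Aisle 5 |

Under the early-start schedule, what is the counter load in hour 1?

7

At early start, hour 1 has: Aisle 2, Aisle 5.
Demand: 5 + 2 = 7.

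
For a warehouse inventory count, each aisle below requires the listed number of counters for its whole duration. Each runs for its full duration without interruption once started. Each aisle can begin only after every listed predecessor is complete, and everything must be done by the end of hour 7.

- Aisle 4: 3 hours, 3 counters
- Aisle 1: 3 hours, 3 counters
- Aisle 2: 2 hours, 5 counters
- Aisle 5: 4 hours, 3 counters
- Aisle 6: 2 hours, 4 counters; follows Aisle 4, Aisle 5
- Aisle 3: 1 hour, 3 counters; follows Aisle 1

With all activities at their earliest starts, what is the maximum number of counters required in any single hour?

Early-start schedule: Aisle 4@1, Aisle 1@1, Aisle 2@1, Aisle 5@1, Aisle 6@5, Aisle 3@4.
Load per hour: hour 1: 14, hour 2: 14, hour 3: 9, hour 4: 6, hour 5: 4, hour 6: 4, hour 7: 0.
Peak is 14.

14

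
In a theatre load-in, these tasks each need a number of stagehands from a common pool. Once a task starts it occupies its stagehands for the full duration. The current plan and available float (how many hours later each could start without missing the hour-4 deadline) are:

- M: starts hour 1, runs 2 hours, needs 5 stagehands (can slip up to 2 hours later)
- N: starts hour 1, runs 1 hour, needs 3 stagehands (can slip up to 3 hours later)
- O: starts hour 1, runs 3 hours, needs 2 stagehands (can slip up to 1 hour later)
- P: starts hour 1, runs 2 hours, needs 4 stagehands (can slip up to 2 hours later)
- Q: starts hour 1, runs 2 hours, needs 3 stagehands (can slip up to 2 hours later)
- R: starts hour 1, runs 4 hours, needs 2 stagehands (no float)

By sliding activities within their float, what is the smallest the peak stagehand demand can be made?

Early-start (M@1, N@1, O@1, P@1, Q@1, R@1) gives peak 19: h1:19  h2:16  h3:4  h4:2.
Shift O→2, P→3, Q→3.
Schedule M@1, N@1, O@2, P@3, Q@3, R@1: h1:10  h2:9  h3:11  h4:11 — peak 11.
Total stagehand-hours = 41 over 4 hours ⇒ peak ≥ ⌈41/4⌉ = 11, so 11 is optimal.

11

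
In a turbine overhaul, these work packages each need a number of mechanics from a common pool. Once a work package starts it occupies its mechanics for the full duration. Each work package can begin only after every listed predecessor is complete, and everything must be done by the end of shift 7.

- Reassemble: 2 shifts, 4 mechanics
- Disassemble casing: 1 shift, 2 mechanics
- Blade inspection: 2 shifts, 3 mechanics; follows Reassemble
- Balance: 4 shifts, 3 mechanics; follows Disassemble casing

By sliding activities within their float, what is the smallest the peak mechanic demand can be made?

6

Early-start (Reassemble@1, Disassemble casing@1, Blade inspection@3, Balance@2) gives peak 7: s1:6  s2:7  s3:6  s4:6  s5:3  s6:0  s7:0.
Shift Balance→3.
Schedule Reassemble@1, Disassemble casing@1, Blade inspection@3, Balance@3: s1:6  s2:4  s3:6  s4:6  s5:3  s6:3  s7:0 — peak 6.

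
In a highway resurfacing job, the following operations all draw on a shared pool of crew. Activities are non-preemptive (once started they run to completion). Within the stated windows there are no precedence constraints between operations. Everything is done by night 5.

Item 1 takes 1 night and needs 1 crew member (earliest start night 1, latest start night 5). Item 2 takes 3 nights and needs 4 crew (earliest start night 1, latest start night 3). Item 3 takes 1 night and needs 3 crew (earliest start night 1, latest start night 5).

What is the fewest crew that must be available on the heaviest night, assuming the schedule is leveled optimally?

Early-start (Item 1@1, Item 2@1, Item 3@1) gives peak 8: n1:8  n2:4  n3:4  n4:0  n5:0.
Shift Item 2→2.
Schedule Item 1@1, Item 2@2, Item 3@1: n1:4  n2:4  n3:4  n4:4  n5:0 — peak 4.
Total crew member-nights = 16 over 5 nights ⇒ peak ≥ ⌈16/5⌉ = 4, so 4 is optimal.

4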